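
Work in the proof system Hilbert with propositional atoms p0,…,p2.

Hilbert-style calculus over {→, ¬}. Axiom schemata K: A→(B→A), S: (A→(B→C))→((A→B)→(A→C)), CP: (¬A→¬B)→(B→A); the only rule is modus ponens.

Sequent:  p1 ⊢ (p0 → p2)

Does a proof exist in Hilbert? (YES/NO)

Truth-table refutation:
  v=000: Γ:[p1=F] Δ:[(p0 → p2)=T] refutes=False
  v=001: Γ:[p1=F] Δ:[(p0 → p2)=T] refutes=False
  v=010: Γ:[p1=T] Δ:[(p0 → p2)=T] refutes=False
  v=011: Γ:[p1=T] Δ:[(p0 → p2)=T] refutes=False
  v=100: Γ:[p1=F] Δ:[(p0 → p2)=F] refutes=False
  v=101: Γ:[p1=F] Δ:[(p0 → p2)=T] refutes=False
  v=110: Γ:[p1=T] Δ:[(p0 → p2)=F] refutes=True  ← countermodel

Result: NO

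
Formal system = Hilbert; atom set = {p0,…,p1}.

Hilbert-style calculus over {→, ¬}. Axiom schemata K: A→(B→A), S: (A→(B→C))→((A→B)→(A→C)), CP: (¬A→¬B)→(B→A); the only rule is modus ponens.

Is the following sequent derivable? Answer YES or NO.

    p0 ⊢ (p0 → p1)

Search for a countermodel by truth-table:
  v=00: Γ:[p0=F] Δ:[(p0 → p1)=T] refutes=False
  v=01: Γ:[p0=F] Δ:[(p0 → p1)=T] refutes=False
  v=10: Γ:[p0=T] Δ:[(p0 → p1)=F] refutes=True  ← countermodel

Result: NO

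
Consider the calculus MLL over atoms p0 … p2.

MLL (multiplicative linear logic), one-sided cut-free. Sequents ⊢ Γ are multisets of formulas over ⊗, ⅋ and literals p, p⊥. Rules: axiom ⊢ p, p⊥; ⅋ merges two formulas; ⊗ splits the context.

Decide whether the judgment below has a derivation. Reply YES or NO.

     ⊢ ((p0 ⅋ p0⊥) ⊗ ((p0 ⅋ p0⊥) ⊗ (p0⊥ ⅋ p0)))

Derivation (root first):
[⊗]  ⊢ ((p0 ⅋ p0⊥) ⊗ ((p0 ⅋ p0⊥) ⊗ (p0⊥ ⅋ p0)))
  [⅋]  ⊢ (p0 ⅋ p0⊥)
    [Ax]  ⊢ p0, p0⊥
  [⊗]  ⊢ ((p0 ⅋ p0⊥) ⊗ (p0⊥ ⅋ p0))
    [⅋]  ⊢ (p0 ⅋ p0⊥)
      [Ax]  ⊢ p0, p0⊥
    [⅋]  ⊢ (p0⊥ ⅋ p0)
      [Ax]  ⊢ p0, p0⊥

Result: YES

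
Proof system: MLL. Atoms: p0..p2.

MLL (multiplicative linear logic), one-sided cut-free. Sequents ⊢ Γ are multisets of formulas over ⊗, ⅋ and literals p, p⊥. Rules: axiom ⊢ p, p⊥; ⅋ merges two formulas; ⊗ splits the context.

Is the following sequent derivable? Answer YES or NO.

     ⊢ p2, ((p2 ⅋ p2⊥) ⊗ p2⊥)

Proof tree:
[⊗]  ⊢ p2, ((p2 ⅋ p2⊥) ⊗ p2⊥)
  [⅋]  ⊢ (p2 ⅋ p2⊥)
    [Ax]  ⊢ p2, p2⊥
  [Ax]  ⊢ p2, p2⊥

Result: YES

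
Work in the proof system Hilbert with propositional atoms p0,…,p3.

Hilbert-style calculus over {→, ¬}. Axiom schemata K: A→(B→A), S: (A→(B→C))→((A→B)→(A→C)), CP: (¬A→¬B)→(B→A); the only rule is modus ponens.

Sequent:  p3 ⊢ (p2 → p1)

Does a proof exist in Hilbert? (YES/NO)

Truth-table refutation:
  v=0000: Γ:[p3=F] Δ:[(p2 → p1)=T] refutes=False
  v=0001: Γ:[p3=T] Δ:[(p2 → p1)=T] refutes=False
  v=0010: Γ:[p3=F] Δ:[(p2 → p1)=F] refutes=False
  v=0011: Γ:[p3=T] Δ:[(p2 → p1)=F] refutes=True  ← countermodel

Result: NO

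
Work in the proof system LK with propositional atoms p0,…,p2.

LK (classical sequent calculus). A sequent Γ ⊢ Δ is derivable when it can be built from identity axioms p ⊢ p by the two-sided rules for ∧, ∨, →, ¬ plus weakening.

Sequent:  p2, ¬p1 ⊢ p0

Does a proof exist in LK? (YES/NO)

Search for a countermodel by truth-table:
  v=000: Γ:[p2=F, ¬p1=T] Δ:[p0=F] refutes=False
  v=001: Γ:[p2=T, ¬p1=T] Δ:[p0=F] refutes=True  ← countermodel

Result: NO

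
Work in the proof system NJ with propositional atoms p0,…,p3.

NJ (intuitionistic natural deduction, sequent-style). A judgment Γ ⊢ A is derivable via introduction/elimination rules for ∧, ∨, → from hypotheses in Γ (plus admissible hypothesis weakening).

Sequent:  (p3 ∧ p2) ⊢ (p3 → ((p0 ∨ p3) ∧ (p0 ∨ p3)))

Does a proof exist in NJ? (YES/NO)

Derivation (root first):
[→I] (p3 ∧ p2) ⊢ (p3 → ((p0 ∨ p3) ∧ (p0 ∨ p3)))
  [∧I] (p3 ∧ p2), p3 ⊢ ((p0 ∨ p3) ∧ (p0 ∨ p3))
    [∨I₂] p3, (p3 ∧ p2) ⊢ (p0 ∨ p3)
      [Wk] p3, (p3 ∧ p2) ⊢ p3
        [Ax] p3 ⊢ p3
    [∨I₂] p3, (p3 ∧ p2) ⊢ (p0 ∨ p3)
      [Wk] p3, (p3 ∧ p2) ⊢ p3
        [Ax] p3 ⊢ p3

Result: YES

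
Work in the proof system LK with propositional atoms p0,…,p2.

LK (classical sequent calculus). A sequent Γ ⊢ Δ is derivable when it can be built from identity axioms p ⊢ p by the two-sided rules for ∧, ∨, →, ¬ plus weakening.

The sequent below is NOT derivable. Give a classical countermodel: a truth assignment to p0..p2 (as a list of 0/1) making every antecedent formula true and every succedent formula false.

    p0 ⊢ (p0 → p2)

Search for a countermodel by truth-table:
  v=000: Γ:[p0=F] Δ:[(p0 → p2)=T] refutes=False
  v=001: Γ:[p0=F] Δ:[(p0 → p2)=T] refutes=False
  v=010: Γ:[p0=F] Δ:[(p0 → p2)=T] refutes=False
  v=011: Γ:[p0=F] Δ:[(p0 → p2)=T] refutes=False
  v=100: Γ:[p0=T] Δ:[(p0 → p2)=F] refutes=True  ← countermodel

Result: [1, 0, 0]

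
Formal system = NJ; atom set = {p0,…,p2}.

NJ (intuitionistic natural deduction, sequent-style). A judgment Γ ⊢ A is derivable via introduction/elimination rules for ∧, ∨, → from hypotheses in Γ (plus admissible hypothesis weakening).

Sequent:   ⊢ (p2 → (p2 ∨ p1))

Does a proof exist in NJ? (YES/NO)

Proof tree:
[→I]  ⊢ (p2 → (p2 ∨ p1))
  [∨I₁] p2 ⊢ (p2 ∨ p1)
    [Ax] p2 ⊢ p2

Result: YES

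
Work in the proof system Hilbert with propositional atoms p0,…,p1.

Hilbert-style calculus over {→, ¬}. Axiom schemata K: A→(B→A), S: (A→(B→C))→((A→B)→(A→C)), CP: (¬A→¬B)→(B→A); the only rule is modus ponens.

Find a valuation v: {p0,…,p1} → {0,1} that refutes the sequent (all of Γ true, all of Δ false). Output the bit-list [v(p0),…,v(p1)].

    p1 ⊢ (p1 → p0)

Truth-table refutation:
  v=00: Γ:[p1=F] Δ:[(p1 → p0)=T] refutes=False
  v=01: Γ:[p1=T] Δ:[(p1 → p0)=F] refutes=True  ← countermodel

Result: [0, 1]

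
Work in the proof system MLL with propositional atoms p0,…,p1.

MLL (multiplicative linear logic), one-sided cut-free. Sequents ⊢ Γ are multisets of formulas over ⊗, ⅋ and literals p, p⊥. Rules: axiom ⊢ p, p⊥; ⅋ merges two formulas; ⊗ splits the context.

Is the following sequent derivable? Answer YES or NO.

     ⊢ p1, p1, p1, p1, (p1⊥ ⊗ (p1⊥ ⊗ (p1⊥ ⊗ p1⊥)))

Derivation trace:
[⊗]  ⊢ p1, p1, p1, p1, (p1⊥ ⊗ (p1⊥ ⊗ (p1⊥ ⊗ p1⊥)))
  [Ax]  ⊢ p1, p1⊥
  [⊗]  ⊢ p1, p1, p1, (p1⊥ ⊗ (p1⊥ ⊗ p1⊥))
    [Ax]  ⊢ p1, p1⊥
    [⊗]  ⊢ p1, p1, (p1⊥ ⊗ p1⊥)
      [Ax]  ⊢ p1, p1⊥
      [Ax]  ⊢ p1, p1⊥

Result: YES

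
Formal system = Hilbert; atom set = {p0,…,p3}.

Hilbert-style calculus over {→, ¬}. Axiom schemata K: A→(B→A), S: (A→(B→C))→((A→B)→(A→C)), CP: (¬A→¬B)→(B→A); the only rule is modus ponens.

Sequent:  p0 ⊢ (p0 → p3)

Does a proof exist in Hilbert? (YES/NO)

Enumerate valuations to refute Γ ⊢ Δ:
  v=0000: Γ:[p0=F] Δ:[(p0 → p3)=T] refutes=False
  v=0001: Γ:[p0=F] Δ:[(p0 → p3)=T] refutes=False
  v=0010: Γ:[p0=F] Δ:[(p0 → p3)=T] refutes=False
  v=0011: Γ:[p0=F] Δ:[(p0 → p3)=T] refutes=False
  v=0100: Γ:[p0=F] Δ:[(p0 → p3)=T] refutes=False
  v=0101: Γ:[p0=F] Δ:[(p0 → p3)=T] refutes=False
  v=0110: Γ:[p0=F] Δ:[(p0 → p3)=T] refutes=False
  v=0111: Γ:[p0=F] Δ:[(p0 → p3)=T] refutes=False
  v=1000: Γ:[p0=T] Δ:[(p0 → p3)=F] refutes=True  ← countermodel

Result: NO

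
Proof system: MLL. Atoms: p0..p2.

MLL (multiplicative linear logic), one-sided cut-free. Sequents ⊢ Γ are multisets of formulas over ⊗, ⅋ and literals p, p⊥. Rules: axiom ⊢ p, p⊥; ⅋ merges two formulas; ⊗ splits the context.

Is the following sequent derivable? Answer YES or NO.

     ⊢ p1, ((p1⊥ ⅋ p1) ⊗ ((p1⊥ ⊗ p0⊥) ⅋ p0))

Derivation trace:
[⊗]  ⊢ p1, ((p1⊥ ⅋ p1) ⊗ ((p1⊥ ⊗ p0⊥) ⅋ p0))
  [⅋]  ⊢ (p1⊥ ⅋ p1)
    [Ax]  ⊢ p1, p1⊥
  [⅋]  ⊢ p1, ((p1⊥ ⊗ p0⊥) ⅋ p0)
    [⊗]  ⊢ p1, p0, (p1⊥ ⊗ p0⊥)
      [Ax]  ⊢ p1, p1⊥
      [Ax]  ⊢ p0, p0⊥

Result: YES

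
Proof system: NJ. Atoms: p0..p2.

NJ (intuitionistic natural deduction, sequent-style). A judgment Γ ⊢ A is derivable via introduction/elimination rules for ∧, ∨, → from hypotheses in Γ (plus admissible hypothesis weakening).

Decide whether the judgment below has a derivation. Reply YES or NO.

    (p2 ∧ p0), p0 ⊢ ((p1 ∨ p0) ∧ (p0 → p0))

Derivation (root first):
[∧I] (p2 ∧ p0), p0 ⊢ ((p1 ∨ p0) ∧ (p0 → p0))
  [Wk] p0, (p2 ∧ p0) ⊢ (p1 ∨ p0)
    [∨I₂] p0 ⊢ (p1 ∨ p0)
      [Ax] p0 ⊢ p0
  [→I]  ⊢ (p0 → p0)
    [Ax] p0 ⊢ p0

Result: YES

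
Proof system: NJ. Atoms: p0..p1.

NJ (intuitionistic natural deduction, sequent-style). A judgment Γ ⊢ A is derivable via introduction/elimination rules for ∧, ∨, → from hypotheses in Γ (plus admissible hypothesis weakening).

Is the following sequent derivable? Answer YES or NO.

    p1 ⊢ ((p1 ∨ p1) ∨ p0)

Derivation trace:
[∨I₁] p1 ⊢ ((p1 ∨ p1) ∨ p0)
  [∨I₁] p1 ⊢ (p1 ∨ p1)
    [Ax] p1 ⊢ p1

Result: YES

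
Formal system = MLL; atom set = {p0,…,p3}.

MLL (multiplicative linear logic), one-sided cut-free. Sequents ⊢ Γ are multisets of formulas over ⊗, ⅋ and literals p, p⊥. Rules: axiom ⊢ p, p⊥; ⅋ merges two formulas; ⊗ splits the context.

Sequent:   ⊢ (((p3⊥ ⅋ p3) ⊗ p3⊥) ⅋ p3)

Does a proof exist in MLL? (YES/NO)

Derivation trace:
[⅋]  ⊢ (((p3⊥ ⅋ p3) ⊗ p3⊥) ⅋ p3)
  [⊗]  ⊢ p3, ((p3⊥ ⅋ p3) ⊗ p3⊥)
    [⅋]  ⊢ (p3⊥ ⅋ p3)
      [Ax]  ⊢ p3, p3⊥
    [Ax]  ⊢ p3, p3⊥

Result: YES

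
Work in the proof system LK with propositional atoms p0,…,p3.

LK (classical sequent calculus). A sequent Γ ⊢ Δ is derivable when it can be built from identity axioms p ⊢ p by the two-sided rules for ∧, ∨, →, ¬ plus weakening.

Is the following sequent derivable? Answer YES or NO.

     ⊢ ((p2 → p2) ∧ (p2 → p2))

Derivation (root first):
[∧R]  ⊢ ((p2 → p2) ∧ (p2 → p2))
  [→R]  ⊢ (p2 → p2)
    [Ax] p2 ⊢ p2
  [→R]  ⊢ (p2 → p2)
    [Ax] p2 ⊢ p2

Result: YES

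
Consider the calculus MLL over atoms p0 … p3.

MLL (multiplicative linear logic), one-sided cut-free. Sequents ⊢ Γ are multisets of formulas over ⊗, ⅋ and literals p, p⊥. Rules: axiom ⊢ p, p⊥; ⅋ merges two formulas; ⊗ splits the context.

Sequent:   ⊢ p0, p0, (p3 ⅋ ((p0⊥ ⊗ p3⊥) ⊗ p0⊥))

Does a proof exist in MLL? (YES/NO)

Derivation trace:
[⅋]  ⊢ p0, p0, (p3 ⅋ ((p0⊥ ⊗ p3⊥) ⊗ p0⊥))
  [⊗]  ⊢ p0, p3, p0, ((p0⊥ ⊗ p3⊥) ⊗ p0⊥)
    [⊗]  ⊢ p0, p3, (p0⊥ ⊗ p3⊥)
      [Ax]  ⊢ p0, p0⊥
      [Ax]  ⊢ p3, p3⊥
    [Ax]  ⊢ p0, p0⊥

Result: YES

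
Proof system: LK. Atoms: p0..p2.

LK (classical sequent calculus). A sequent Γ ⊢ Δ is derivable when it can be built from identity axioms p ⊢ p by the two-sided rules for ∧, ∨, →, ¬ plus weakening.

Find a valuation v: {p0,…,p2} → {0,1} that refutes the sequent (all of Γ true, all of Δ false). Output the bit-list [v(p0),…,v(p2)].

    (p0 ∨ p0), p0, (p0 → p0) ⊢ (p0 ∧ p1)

Search for a countermodel by truth-table:
  v=000: Γ:[(p0 ∨ p0)=F, p0=F, (p0 → p0)=T] Δ:[(p0 ∧ p1)=F] refutes=False
  v=001: Γ:[(p0 ∨ p0)=F, p0=F, (p0 → p0)=T] Δ:[(p0 ∧ p1)=F] refutes=False
  v=010: Γ:[(p0 ∨ p0)=F, p0=F, (p0 → p0)=T] Δ:[(p0 ∧ p1)=F] refutes=False
  v=011: Γ:[(p0 ∨ p0)=F, p0=F, (p0 → p0)=T] Δ:[(p0 ∧ p1)=F] refutes=False
  v=100: Γ:[(p0 ∨ p0)=T, p0=T, (p0 → p0)=T] Δ:[(p0 ∧ p1)=F] refutes=True  ← countermodel

Result: [1, 0, 0]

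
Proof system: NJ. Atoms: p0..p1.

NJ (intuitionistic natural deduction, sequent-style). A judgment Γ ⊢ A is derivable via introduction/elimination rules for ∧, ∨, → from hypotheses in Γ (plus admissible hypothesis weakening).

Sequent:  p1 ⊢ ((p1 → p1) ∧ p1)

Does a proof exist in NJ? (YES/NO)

Derivation (root first):
[∧I] p1 ⊢ ((p1 → p1) ∧ p1)
  [→I]  ⊢ (p1 → p1)
    [Ax] p1 ⊢ p1
  [Ax] p1 ⊢ p1

Result: YES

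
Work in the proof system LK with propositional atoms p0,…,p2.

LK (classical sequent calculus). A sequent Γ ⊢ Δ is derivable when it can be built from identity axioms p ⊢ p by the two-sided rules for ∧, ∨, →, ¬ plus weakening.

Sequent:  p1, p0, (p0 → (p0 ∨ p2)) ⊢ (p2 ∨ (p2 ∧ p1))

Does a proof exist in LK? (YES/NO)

Truth-table refutation:
  v=000: Γ:[p1=F, p0=F, (p0 → (p0 ∨ p2))=T] Δ:[(p2 ∨ (p2 ∧ p1))=F] refutes=False
  v=001: Γ:[p1=F, p0=F, (p0 → (p0 ∨ p2))=T] Δ:[(p2 ∨ (p2 ∧ p1))=T] refutes=False
  v=010: Γ:[p1=T, p0=F, (p0 → (p0 ∨ p2))=T] Δ:[(p2 ∨ (p2 ∧ p1))=F] refutes=False
  v=011: Γ:[p1=T, p0=F, (p0 → (p0 ∨ p2))=T] Δ:[(p2 ∨ (p2 ∧ p1))=T] refutes=False
  v=100: Γ:[p1=F, p0=T, (p0 → (p0 ∨ p2))=T] Δ:[(p2 ∨ (p2 ∧ p1))=F] refutes=False
  v=101: Γ:[p1=F, p0=T, (p0 → (p0 ∨ p2))=T] Δ:[(p2 ∨ (p2 ∧ p1))=T] refutes=False
  v=110: Γ:[p1=T, p0=T, (p0 → (p0 ∨ p2))=T] Δ:[(p2 ∨ (p2 ∧ p1))=F] refutes=True  ← countermodel

Result: NO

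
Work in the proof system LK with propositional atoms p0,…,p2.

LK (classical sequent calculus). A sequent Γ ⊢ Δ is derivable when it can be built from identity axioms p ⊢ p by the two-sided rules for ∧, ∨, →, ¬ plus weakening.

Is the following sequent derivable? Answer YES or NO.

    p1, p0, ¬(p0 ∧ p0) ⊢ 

Proof tree:
[¬L] p1, p0, ¬(p0 ∧ p0) ⊢ 
  [∧R] p1, p0 ⊢ (p0 ∧ p0)
    [WL] p0, p1 ⊢ p0
      [Ax] p0 ⊢ p0
    [WL] p0, p1 ⊢ p0
      [Ax] p0 ⊢ p0

Result: YES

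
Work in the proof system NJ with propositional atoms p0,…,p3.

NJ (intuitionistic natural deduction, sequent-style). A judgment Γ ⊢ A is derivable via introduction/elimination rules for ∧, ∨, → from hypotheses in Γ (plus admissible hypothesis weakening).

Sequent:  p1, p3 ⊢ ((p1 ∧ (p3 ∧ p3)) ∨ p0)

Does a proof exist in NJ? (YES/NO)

Derivation trace:
[∨I₁] p1, p3 ⊢ ((p1 ∧ (p3 ∧ p3)) ∨ p0)
  [∧I] p1, p3 ⊢ (p1 ∧ (p3 ∧ p3))
    [Ax] p1 ⊢ p1
    [∧I] p3 ⊢ (p3 ∧ p3)
      [Ax] p3 ⊢ p3
      [Ax] p3 ⊢ p3

Result: YES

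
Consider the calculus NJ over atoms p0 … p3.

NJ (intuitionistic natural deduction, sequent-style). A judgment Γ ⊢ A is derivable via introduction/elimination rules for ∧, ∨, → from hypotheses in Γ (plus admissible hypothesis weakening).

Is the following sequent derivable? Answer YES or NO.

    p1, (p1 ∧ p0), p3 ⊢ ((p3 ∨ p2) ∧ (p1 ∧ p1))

Derivation trace:
[∧I] p1, (p1 ∧ p0), p3 ⊢ ((p3 ∨ p2) ∧ (p1 ∧ p1))
  [∨I₁] p3 ⊢ (p3 ∨ p2)
    [Ax] p3 ⊢ p3
  [∧I] p1, (p1 ∧ p0), p3 ⊢ (p1 ∧ p1)
    [Wk] p1, (p1 ∧ p0), p3 ⊢ p1
      [Wk] p1, (p1 ∧ p0) ⊢ p1
        [Ax] p1 ⊢ p1
    [Wk] p1, (p1 ∧ p0), p3 ⊢ p1
      [Wk] p1, (p1 ∧ p0) ⊢ p1
        [Ax] p1 ⊢ p1

Result: YES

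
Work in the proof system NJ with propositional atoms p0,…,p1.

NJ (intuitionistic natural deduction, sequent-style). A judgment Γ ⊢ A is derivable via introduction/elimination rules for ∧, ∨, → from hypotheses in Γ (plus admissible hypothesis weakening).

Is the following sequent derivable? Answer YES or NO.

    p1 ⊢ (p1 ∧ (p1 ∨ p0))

Derivation trace:
[∧I] p1 ⊢ (p1 ∧ (p1 ∨ p0))
  [Wk] p1, p1, p1 ⊢ p1
    [Wk] p1, p1 ⊢ p1
      [Ax] p1 ⊢ p1
  [∨I₁] p1, p1, p1 ⊢ (p1 ∨ p0)
    [Wk] p1, p1, p1 ⊢ p1
      [Wk] p1, p1 ⊢ p1
        [Ax] p1 ⊢ p1

Result: YES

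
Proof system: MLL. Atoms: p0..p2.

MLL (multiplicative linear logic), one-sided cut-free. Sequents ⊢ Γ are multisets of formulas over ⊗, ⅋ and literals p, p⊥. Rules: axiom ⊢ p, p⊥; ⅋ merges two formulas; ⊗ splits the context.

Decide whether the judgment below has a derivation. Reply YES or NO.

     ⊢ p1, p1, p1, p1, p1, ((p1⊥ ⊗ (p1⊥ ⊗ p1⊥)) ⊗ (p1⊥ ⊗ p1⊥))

Derivation (root first):
[⊗]  ⊢ p1, p1, p1, p1, p1, ((p1⊥ ⊗ (p1⊥ ⊗ p1⊥)) ⊗ (p1⊥ ⊗ p1⊥))
  [⊗]  ⊢ p1, p1, p1, (p1⊥ ⊗ (p1⊥ ⊗ p1⊥))
    [Ax]  ⊢ p1, p1⊥
    [⊗]  ⊢ p1, p1, (p1⊥ ⊗ p1⊥)
      [Ax]  ⊢ p1, p1⊥
      [Ax]  ⊢ p1, p1⊥
  [⊗]  ⊢ p1, p1, (p1⊥ ⊗ p1⊥)
    [Ax]  ⊢ p1, p1⊥
    [Ax]  ⊢ p1, p1⊥

Result: YES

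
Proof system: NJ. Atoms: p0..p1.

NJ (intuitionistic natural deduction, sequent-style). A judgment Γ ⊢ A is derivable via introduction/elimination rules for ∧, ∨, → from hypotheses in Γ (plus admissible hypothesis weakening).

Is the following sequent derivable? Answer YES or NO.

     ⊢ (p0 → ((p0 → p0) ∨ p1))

Proof tree:
[→I]  ⊢ (p0 → ((p0 → p0) ∨ p1))
  [∨I₁] p0 ⊢ ((p0 → p0) ∨ p1)
    [→I] p0 ⊢ (p0 → p0)
      [Wk] p0, p0 ⊢ p0
        [Ax] p0 ⊢ p0

Result: YES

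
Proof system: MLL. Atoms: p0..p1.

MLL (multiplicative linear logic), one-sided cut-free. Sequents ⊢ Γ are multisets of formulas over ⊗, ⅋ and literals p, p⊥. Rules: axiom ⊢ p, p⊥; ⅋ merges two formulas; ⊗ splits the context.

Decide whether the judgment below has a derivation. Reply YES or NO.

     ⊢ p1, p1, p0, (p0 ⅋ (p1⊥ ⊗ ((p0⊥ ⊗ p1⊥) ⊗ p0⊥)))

Proof tree:
[⅋]  ⊢ p1, p1, p0, (p0 ⅋ (p1⊥ ⊗ ((p0⊥ ⊗ p1⊥) ⊗ p0⊥)))
  [⊗]  ⊢ p1, p0, p1, p0, (p1⊥ ⊗ ((p0⊥ ⊗ p1⊥) ⊗ p0⊥))
    [Ax]  ⊢ p1, p1⊥
    [⊗]  ⊢ p0, p1, p0, ((p0⊥ ⊗ p1⊥) ⊗ p0⊥)
      [⊗]  ⊢ p0, p1, (p0⊥ ⊗ p1⊥)
        [Ax]  ⊢ p0, p0⊥
        [Ax]  ⊢ p1, p1⊥
      [Ax]  ⊢ p0, p0⊥

Result: YES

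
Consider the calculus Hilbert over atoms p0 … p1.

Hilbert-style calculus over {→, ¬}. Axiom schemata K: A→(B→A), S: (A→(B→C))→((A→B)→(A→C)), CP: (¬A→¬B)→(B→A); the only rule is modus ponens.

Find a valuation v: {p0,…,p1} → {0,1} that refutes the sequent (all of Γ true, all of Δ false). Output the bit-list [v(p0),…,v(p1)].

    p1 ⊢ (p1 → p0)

Search for a countermodel by truth-table:
  v=00: Γ:[p1=F] Δ:[(p1 → p0)=T] refutes=False
  v=01: Γ:[p1=T] Δ:[(p1 → p0)=F] refutes=True  ← countermodel

Result: [0, 1]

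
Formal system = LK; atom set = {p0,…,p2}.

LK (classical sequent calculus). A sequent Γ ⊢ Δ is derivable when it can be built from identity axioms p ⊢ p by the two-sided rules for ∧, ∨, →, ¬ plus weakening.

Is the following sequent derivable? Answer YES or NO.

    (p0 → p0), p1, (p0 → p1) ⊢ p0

Search for a countermodel by truth-table:
  v=000: Γ:[(p0 → p0)=T, p1=F, (p0 → p1)=T] Δ:[p0=F] refutes=False
  v=001: Γ:[(p0 → p0)=T, p1=F, (p0 → p1)=T] Δ:[p0=F] refutes=False
  v=010: Γ:[(p0 → p0)=T, p1=T, (p0 → p1)=T] Δ:[p0=F] refutes=True  ← countermodel

Result: NO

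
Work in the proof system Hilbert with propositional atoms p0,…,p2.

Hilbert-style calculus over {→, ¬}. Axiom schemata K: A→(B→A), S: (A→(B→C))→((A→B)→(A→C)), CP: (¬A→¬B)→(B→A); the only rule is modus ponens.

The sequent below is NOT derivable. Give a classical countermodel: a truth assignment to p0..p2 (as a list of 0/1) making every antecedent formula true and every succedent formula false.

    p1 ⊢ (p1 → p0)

Truth-table refutation:
  v=000: Γ:[p1=F] Δ:[(p1 → p0)=T] refutes=False
  v=001: Γ:[p1=F] Δ:[(p1 → p0)=T] refutes=False
  v=010: Γ:[p1=T] Δ:[(p1 → p0)=F] refutes=True  ← countermodel

Result: [0, 1, 0]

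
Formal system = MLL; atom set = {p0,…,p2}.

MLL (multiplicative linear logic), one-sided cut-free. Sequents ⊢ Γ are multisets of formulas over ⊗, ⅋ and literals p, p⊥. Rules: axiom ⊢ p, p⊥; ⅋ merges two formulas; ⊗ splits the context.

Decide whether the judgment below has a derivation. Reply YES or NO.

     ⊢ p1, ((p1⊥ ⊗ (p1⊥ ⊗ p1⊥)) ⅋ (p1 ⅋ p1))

Derivation (root first):
[⅋]  ⊢ p1, ((p1⊥ ⊗ (p1⊥ ⊗ p1⊥)) ⅋ (p1 ⅋ p1))
  [⅋]  ⊢ p1, (p1⊥ ⊗ (p1⊥ ⊗ p1⊥)), (p1 ⅋ p1)
    [⊗]  ⊢ p1, p1, p1, (p1⊥ ⊗ (p1⊥ ⊗ p1⊥))
      [Ax]  ⊢ p1, p1⊥
      [⊗]  ⊢ p1, p1, (p1⊥ ⊗ p1⊥)
        [Ax]  ⊢ p1, p1⊥
        [Ax]  ⊢ p1, p1⊥

Result: YES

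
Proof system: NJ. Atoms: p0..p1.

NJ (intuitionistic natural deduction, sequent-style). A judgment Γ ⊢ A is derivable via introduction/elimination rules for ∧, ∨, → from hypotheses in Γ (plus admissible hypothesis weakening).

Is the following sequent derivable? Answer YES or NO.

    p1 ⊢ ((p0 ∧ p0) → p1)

Proof tree:
[→I] p1 ⊢ ((p0 ∧ p0) → p1)
  [Wk] p1, (p0 ∧ p0) ⊢ p1
    [Ax] p1 ⊢ p1

Result: YES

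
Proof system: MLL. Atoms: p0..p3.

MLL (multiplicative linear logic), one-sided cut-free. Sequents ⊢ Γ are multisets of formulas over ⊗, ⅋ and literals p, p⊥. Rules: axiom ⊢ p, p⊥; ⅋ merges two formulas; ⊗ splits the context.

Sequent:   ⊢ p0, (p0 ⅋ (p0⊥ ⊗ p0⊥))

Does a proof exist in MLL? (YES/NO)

Proof tree:
[⅋]  ⊢ p0, (p0 ⅋ (p0⊥ ⊗ p0⊥))
  [⊗]  ⊢ p0, p0, (p0⊥ ⊗ p0⊥)
    [Ax]  ⊢ p0, p0⊥
    [Ax]  ⊢ p0, p0⊥

Result: YES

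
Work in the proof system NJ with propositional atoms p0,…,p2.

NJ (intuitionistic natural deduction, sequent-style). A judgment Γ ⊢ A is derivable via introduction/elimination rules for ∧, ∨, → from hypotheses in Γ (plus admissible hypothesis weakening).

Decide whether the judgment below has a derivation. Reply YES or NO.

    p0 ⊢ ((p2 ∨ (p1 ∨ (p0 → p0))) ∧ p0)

Proof tree:
[∧I] p0 ⊢ ((p2 ∨ (p1 ∨ (p0 → p0))) ∧ p0)
  [∨I₂]  ⊢ (p2 ∨ (p1 ∨ (p0 → p0)))
    [∨I₂]  ⊢ (p1 ∨ (p0 → p0))
      [→I]  ⊢ (p0 → p0)
        [Ax] p0 ⊢ p0
  [Ax] p0 ⊢ p0

Result: YES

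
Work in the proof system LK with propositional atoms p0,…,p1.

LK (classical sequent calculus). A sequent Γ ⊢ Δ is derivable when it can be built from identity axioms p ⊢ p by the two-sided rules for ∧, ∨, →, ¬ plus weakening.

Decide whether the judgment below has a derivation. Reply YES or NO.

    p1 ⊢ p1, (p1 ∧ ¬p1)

Proof tree:
[∧R] p1 ⊢ p1, (p1 ∧ ¬p1)
  [Ax] p1 ⊢ p1
  [¬R]  ⊢ p1, ¬p1
    [Ax] p1 ⊢ p1

Result: YES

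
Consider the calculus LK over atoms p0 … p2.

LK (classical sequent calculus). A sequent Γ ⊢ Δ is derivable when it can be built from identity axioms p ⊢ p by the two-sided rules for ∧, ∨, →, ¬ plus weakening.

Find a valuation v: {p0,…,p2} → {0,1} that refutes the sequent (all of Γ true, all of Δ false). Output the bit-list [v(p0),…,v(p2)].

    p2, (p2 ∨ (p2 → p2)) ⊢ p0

Search for a countermodel by truth-table:
  v=000: Γ:[p2=F, (p2 ∨ (p2 → p2))=T] Δ:[p0=F] refutes=False
  v=001: Γ:[p2=T, (p2 ∨ (p2 → p2))=T] Δ:[p0=F] refutes=True  ← countermodel

Result: [0, 0, 1]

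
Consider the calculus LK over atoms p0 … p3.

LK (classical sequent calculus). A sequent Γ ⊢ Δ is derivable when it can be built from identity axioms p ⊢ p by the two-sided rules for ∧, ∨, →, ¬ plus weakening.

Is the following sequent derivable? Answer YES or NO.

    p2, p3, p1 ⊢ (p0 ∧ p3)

Search for a countermodel by truth-table:
  v=0000: Γ:[p2=F, p3=F, p1=F] Δ:[(p0 ∧ p3)=F] refutes=False
  v=0001: Γ:[p2=F, p3=T, p1=F] Δ:[(p0 ∧ p3)=F] refutes=False
  v=0010: Γ:[p2=T, p3=F, p1=F] Δ:[(p0 ∧ p3)=F] refutes=False
  v=0011: Γ:[p2=T, p3=T, p1=F] Δ:[(p0 ∧ p3)=F] refutes=False
  v=0100: Γ:[p2=F, p3=F, p1=T] Δ:[(p0 ∧ p3)=F] refutes=False
  v=0101: Γ:[p2=F, p3=T, p1=T] Δ:[(p0 ∧ p3)=F] refutes=False
  v=0110: Γ:[p2=T, p3=F, p1=T] Δ:[(p0 ∧ p3)=F] refutes=False
  v=0111: Γ:[p2=T, p3=T, p1=T] Δ:[(p0 ∧ p3)=F] refutes=True  ← countermodel

Result: NO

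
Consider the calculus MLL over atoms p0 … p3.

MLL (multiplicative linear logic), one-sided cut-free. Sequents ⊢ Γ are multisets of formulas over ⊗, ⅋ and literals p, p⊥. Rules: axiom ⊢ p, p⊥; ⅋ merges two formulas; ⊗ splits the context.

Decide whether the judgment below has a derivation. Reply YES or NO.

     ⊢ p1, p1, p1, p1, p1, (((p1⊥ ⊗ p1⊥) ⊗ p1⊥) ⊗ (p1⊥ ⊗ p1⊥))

Derivation trace:
[⊗]  ⊢ p1, p1, p1, p1, p1, (((p1⊥ ⊗ p1⊥) ⊗ p1⊥) ⊗ (p1⊥ ⊗ p1⊥))
  [⊗]  ⊢ p1, p1, p1, ((p1⊥ ⊗ p1⊥) ⊗ p1⊥)
    [⊗]  ⊢ p1, p1, (p1⊥ ⊗ p1⊥)
      [Ax]  ⊢ p1, p1⊥
      [Ax]  ⊢ p1, p1⊥
    [Ax]  ⊢ p1, p1⊥
  [⊗]  ⊢ p1, p1, (p1⊥ ⊗ p1⊥)
    [Ax]  ⊢ p1, p1⊥
    [Ax]  ⊢ p1, p1⊥

Result: YES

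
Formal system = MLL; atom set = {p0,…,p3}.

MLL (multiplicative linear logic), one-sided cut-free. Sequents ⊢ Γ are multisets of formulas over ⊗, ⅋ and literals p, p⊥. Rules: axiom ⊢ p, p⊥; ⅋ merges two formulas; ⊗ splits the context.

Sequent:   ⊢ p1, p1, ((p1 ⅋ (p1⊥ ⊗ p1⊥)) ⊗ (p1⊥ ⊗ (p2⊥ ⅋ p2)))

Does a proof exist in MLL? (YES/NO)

Derivation (root first):
[⊗]  ⊢ p1, p1, ((p1 ⅋ (p1⊥ ⊗ p1⊥)) ⊗ (p1⊥ ⊗ (p2⊥ ⅋ p2)))
  [⅋]  ⊢ p1, (p1 ⅋ (p1⊥ ⊗ p1⊥))
    [⊗]  ⊢ p1, p1, (p1⊥ ⊗ p1⊥)
      [Ax]  ⊢ p1, p1⊥
      [Ax]  ⊢ p1, p1⊥
  [⊗]  ⊢ p1, (p1⊥ ⊗ (p2⊥ ⅋ p2))
    [Ax]  ⊢ p1, p1⊥
    [⅋]  ⊢ (p2⊥ ⅋ p2)
      [Ax]  ⊢ p2, p2⊥

Result: YES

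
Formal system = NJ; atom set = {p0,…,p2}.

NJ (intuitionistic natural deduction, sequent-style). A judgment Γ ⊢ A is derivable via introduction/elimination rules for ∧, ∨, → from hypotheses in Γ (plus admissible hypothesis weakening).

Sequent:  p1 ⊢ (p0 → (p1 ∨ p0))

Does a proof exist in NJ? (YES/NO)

Derivation (root first):
[→I] p1 ⊢ (p0 → (p1 ∨ p0))
  [∨I₂] p0, p1 ⊢ (p1 ∨ p0)
    [Wk] p0, p1 ⊢ p0
      [Ax] p0 ⊢ p0

Result: YES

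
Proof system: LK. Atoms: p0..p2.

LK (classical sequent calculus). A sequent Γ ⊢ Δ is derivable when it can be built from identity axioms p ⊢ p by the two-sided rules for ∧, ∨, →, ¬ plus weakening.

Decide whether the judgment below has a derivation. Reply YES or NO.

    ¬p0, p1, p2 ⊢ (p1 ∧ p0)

Truth-table refutation:
  v=000: Γ:[¬p0=T, p1=F, p2=F] Δ:[(p1 ∧ p0)=F] refutes=False
  v=001: Γ:[¬p0=T, p1=F, p2=T] Δ:[(p1 ∧ p0)=F] refutes=False
  v=010: Γ:[¬p0=T, p1=T, p2=F] Δ:[(p1 ∧ p0)=F] refutes=False
  v=011: Γ:[¬p0=T, p1=T, p2=T] Δ:[(p1 ∧ p0)=F] refutes=True  ← countermodel

Result: NO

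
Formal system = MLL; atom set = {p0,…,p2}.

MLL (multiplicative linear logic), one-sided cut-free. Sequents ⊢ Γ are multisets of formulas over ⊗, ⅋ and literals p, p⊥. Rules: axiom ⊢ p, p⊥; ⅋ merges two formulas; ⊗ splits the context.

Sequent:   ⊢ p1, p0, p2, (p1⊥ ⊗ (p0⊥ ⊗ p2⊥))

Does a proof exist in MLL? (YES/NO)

Derivation (root first):
[⊗]  ⊢ p1, p0, p2, (p1⊥ ⊗ (p0⊥ ⊗ p2⊥))
  [Ax]  ⊢ p1, p1⊥
  [⊗]  ⊢ p0, p2, (p0⊥ ⊗ p2⊥)
    [Ax]  ⊢ p0, p0⊥
    [Ax]  ⊢ p2, p2⊥

Result: YES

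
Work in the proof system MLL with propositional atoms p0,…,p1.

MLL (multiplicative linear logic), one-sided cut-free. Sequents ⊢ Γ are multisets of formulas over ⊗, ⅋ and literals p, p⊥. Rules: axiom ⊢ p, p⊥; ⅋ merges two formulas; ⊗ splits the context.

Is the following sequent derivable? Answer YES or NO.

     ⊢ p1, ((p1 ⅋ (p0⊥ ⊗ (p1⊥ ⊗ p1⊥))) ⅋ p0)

Derivation (root first):
[⅋]  ⊢ p1, ((p1 ⅋ (p0⊥ ⊗ (p1⊥ ⊗ p1⊥))) ⅋ p0)
  [⅋]  ⊢ p0, p1, (p1 ⅋ (p0⊥ ⊗ (p1⊥ ⊗ p1⊥)))
    [⊗]  ⊢ p0, p1, p1, (p0⊥ ⊗ (p1⊥ ⊗ p1⊥))
      [Ax]  ⊢ p0, p0⊥
      [⊗]  ⊢ p1, p1, (p1⊥ ⊗ p1⊥)
        [Ax]  ⊢ p1, p1⊥
        [Ax]  ⊢ p1, p1⊥

Result: YES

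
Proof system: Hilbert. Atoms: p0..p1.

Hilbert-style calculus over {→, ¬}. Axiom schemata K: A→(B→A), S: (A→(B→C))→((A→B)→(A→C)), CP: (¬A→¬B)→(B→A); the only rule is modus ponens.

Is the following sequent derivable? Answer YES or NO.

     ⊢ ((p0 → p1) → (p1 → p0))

Search for a countermodel by truth-table:
  v=00: Γ:[] Δ:[((p0 → p1) → (p1 → p0))=T] refutes=False
  v=01: Γ:[] Δ:[((p0 → p1) → (p1 → p0))=F] refutes=True  ← countermodel

Result: NO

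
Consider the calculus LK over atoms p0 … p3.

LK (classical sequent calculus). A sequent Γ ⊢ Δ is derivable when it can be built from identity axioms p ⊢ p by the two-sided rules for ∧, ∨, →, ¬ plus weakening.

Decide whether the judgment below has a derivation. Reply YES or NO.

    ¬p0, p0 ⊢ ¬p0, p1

Proof tree:
[WL] ¬p0, p0 ⊢ ¬p0, p1
  [¬L] ¬p0 ⊢ ¬p0, p1
    [WR]  ⊢ p0, ¬p0, p1
      [¬R]  ⊢ p0, ¬p0
        [Ax] p0 ⊢ p0

Result: YES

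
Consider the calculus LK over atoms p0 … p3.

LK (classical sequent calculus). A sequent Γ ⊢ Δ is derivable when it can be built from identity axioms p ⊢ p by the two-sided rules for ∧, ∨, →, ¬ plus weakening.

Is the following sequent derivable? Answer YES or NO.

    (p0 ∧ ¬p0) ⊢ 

Proof tree:
[∧L] (p0 ∧ ¬p0) ⊢ 
  [¬L] p0, ¬p0 ⊢ 
    [Ax] p0 ⊢ p0

Result: YES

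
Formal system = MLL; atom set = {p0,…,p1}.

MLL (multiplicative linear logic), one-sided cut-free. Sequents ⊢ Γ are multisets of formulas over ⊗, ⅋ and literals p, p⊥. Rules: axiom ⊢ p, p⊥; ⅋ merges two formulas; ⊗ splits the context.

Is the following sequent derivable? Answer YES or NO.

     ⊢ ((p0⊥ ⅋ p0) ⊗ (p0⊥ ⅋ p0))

Derivation trace:
[⊗]  ⊢ ((p0⊥ ⅋ p0) ⊗ (p0⊥ ⅋ p0))
  [⅋]  ⊢ (p0⊥ ⅋ p0)
    [Ax]  ⊢ p0, p0⊥
  [⅋]  ⊢ (p0⊥ ⅋ p0)
    [Ax]  ⊢ p0, p0⊥

Result: YES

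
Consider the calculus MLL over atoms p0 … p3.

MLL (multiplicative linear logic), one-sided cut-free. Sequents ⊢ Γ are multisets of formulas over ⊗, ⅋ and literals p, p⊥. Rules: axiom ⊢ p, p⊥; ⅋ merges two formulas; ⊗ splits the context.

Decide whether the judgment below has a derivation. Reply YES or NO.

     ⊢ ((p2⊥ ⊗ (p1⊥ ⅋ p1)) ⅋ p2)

Derivation trace:
[⅋]  ⊢ ((p2⊥ ⊗ (p1⊥ ⅋ p1)) ⅋ p2)
  [⊗]  ⊢ p2, (p2⊥ ⊗ (p1⊥ ⅋ p1))
    [Ax]  ⊢ p2, p2⊥
    [⅋]  ⊢ (p1⊥ ⅋ p1)
      [Ax]  ⊢ p1, p1⊥

Result: YES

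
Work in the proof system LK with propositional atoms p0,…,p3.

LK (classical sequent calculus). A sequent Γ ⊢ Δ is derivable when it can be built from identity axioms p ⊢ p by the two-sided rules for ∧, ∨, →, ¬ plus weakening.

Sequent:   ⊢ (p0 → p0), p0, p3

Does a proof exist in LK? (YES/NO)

Proof tree:
[WR]  ⊢ (p0 → p0), p0, p3
  [WR]  ⊢ (p0 → p0), p0
    [→R]  ⊢ (p0 → p0)
      [Ax] p0 ⊢ p0

Result: YES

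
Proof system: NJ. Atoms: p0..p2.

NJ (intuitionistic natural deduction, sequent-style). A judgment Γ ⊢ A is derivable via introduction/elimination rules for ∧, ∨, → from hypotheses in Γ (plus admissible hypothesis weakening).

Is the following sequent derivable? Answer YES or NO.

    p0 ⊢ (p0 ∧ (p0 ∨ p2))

Derivation trace:
[∧I] p0 ⊢ (p0 ∧ (p0 ∨ p2))
  [Ax] p0 ⊢ p0
  [∨I₁] p0 ⊢ (p0 ∨ p2)
    [Ax] p0 ⊢ p0

Result: YES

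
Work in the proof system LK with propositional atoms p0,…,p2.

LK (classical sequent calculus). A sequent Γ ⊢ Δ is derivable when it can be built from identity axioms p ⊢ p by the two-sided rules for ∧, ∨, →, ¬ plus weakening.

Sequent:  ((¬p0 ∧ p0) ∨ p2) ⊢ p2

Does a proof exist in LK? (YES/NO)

Proof tree:
[∨L] ((¬p0 ∧ p0) ∨ p2) ⊢ p2
  [∧L] (¬p0 ∧ p0) ⊢ 
    [¬L] p0, ¬p0 ⊢ 
      [Ax] p0 ⊢ p0
  [Ax] p2 ⊢ p2

Result: YES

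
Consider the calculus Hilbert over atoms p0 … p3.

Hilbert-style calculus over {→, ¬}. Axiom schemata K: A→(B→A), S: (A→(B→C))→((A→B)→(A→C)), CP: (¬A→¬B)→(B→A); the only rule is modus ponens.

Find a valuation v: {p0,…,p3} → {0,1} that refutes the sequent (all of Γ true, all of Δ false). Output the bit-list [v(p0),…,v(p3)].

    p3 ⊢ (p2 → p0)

Search for a countermodel by truth-table:
  v=0000: Γ:[p3=F] Δ:[(p2 → p0)=T] refutes=False
  v=0001: Γ:[p3=T] Δ:[(p2 → p0)=T] refutes=False
  v=0010: Γ:[p3=F] Δ:[(p2 → p0)=F] refutes=False
  v=0011: Γ:[p3=T] Δ:[(p2 → p0)=F] refutes=True  ← countermodel

Result: [0, 0, 1, 1]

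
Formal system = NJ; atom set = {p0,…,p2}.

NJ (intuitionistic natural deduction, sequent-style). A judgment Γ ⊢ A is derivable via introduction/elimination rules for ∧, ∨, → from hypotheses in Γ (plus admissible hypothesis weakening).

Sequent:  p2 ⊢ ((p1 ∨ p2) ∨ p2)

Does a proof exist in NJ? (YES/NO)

Proof tree:
[∨I₁] p2 ⊢ ((p1 ∨ p2) ∨ p2)
  [∨I₂] p2 ⊢ (p1 ∨ p2)
    [Ax] p2 ⊢ p2

Result: YES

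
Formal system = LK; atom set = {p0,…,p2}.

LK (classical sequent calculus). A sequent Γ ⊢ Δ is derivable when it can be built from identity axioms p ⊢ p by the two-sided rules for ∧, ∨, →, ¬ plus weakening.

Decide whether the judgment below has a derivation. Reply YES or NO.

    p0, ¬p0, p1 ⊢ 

Derivation (root first):
[WL] p0, ¬p0, p1 ⊢ 
  [¬L] p0, ¬p0 ⊢ 
    [Ax] p0 ⊢ p0

Result: YES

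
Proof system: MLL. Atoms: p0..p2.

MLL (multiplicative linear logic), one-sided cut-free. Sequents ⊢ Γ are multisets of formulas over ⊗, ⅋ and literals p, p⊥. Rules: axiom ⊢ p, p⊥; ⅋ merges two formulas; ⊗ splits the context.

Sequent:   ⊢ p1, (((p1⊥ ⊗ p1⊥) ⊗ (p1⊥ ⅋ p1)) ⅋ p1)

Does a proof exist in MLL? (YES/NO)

Derivation (root first):
[⅋]  ⊢ p1, (((p1⊥ ⊗ p1⊥) ⊗ (p1⊥ ⅋ p1)) ⅋ p1)
  [⊗]  ⊢ p1, p1, ((p1⊥ ⊗ p1⊥) ⊗ (p1⊥ ⅋ p1))
    [⊗]  ⊢ p1, p1, (p1⊥ ⊗ p1⊥)
      [Ax]  ⊢ p1, p1⊥
      [Ax]  ⊢ p1, p1⊥
    [⅋]  ⊢ (p1⊥ ⅋ p1)
      [Ax]  ⊢ p1, p1⊥

Result: YES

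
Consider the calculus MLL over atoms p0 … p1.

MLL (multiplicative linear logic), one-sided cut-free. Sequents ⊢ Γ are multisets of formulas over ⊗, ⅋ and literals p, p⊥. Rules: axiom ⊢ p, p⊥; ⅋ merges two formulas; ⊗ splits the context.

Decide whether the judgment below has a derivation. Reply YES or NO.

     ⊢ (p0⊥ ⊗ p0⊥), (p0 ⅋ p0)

Derivation (root first):
[⅋]  ⊢ (p0⊥ ⊗ p0⊥), (p0 ⅋ p0)
  [⊗]  ⊢ p0, p0, (p0⊥ ⊗ p0⊥)
    [Ax]  ⊢ p0, p0⊥
    [Ax]  ⊢ p0, p0⊥

Result: YES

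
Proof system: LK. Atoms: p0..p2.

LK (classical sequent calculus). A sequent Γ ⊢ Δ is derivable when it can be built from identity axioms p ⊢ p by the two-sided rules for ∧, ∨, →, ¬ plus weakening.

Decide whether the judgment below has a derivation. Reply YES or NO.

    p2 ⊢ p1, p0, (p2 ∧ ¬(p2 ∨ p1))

Enumerate valuations to refute Γ ⊢ Δ:
  v=000: Γ:[p2=F] Δ:[p1=F, p0=F, (p2 ∧ ¬(p2 ∨ p1))=F] refutes=False
  v=001: Γ:[p2=T] Δ:[p1=F, p0=F, (p2 ∧ ¬(p2 ∨ p1))=F] refutes=True  ← countermodel

Result: NO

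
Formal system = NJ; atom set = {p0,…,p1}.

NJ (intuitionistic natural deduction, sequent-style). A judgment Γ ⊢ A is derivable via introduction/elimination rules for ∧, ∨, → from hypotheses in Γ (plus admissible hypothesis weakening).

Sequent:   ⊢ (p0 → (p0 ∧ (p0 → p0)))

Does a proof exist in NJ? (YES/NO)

Proof tree:
[→I]  ⊢ (p0 → (p0 ∧ (p0 → p0)))
  [∧I] p0 ⊢ (p0 ∧ (p0 → p0))
    [Ax] p0 ⊢ p0
    [→I]  ⊢ (p0 → p0)
      [Ax] p0 ⊢ p0

Result: YES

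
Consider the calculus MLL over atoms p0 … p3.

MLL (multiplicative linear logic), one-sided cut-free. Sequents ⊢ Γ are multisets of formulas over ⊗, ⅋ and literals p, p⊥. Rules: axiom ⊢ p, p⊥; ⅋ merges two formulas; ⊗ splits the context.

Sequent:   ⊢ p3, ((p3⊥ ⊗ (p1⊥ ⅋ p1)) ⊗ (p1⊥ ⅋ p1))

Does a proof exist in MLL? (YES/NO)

Proof tree:
[⊗]  ⊢ p3, ((p3⊥ ⊗ (p1⊥ ⅋ p1)) ⊗ (p1⊥ ⅋ p1))
  [⊗]  ⊢ p3, (p3⊥ ⊗ (p1⊥ ⅋ p1))
    [Ax]  ⊢ p3, p3⊥
    [⅋]  ⊢ (p1⊥ ⅋ p1)
      [Ax]  ⊢ p1, p1⊥
  [⅋]  ⊢ (p1⊥ ⅋ p1)
    [Ax]  ⊢ p1, p1⊥

Result: YES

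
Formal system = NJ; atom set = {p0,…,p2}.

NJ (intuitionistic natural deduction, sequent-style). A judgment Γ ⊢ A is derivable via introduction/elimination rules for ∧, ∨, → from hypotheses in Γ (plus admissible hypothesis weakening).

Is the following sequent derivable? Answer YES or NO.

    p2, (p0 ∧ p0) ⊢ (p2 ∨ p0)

Derivation (root first):
[∨I₁] p2, (p0 ∧ p0) ⊢ (p2 ∨ p0)
  [Wk] p2, (p0 ∧ p0) ⊢ p2
    [Ax] p2 ⊢ p2

Result: YES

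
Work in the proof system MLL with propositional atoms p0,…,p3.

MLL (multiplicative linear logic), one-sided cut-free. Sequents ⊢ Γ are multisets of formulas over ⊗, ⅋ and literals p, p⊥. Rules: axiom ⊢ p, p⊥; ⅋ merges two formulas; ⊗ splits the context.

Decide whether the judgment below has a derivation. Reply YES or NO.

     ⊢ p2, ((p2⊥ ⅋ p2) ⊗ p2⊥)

Derivation trace:
[⊗]  ⊢ p2, ((p2⊥ ⅋ p2) ⊗ p2⊥)
  [⅋]  ⊢ (p2⊥ ⅋ p2)
    [Ax]  ⊢ p2, p2⊥
  [Ax]  ⊢ p2, p2⊥

Result: YES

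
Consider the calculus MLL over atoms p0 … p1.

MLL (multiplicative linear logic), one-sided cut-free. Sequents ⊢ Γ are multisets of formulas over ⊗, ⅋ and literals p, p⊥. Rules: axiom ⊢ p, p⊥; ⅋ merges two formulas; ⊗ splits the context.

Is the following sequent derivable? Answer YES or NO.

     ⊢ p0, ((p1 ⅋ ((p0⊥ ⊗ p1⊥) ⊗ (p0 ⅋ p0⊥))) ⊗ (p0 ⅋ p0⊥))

Derivation trace:
[⊗]  ⊢ p0, ((p1 ⅋ ((p0⊥ ⊗ p1⊥) ⊗ (p0 ⅋ p0⊥))) ⊗ (p0 ⅋ p0⊥))
  [⅋]  ⊢ p0, (p1 ⅋ ((p0⊥ ⊗ p1⊥) ⊗ (p0 ⅋ p0⊥)))
    [⊗]  ⊢ p0, p1, ((p0⊥ ⊗ p1⊥) ⊗ (p0 ⅋ p0⊥))
      [⊗]  ⊢ p0, p1, (p0⊥ ⊗ p1⊥)
        [Ax]  ⊢ p0, p0⊥
        [Ax]  ⊢ p1, p1⊥
      [⅋]  ⊢ (p0 ⅋ p0⊥)
        [Ax]  ⊢ p0, p0⊥
  [⅋]  ⊢ (p0 ⅋ p0⊥)
    [Ax]  ⊢ p0, p0⊥

Result: YES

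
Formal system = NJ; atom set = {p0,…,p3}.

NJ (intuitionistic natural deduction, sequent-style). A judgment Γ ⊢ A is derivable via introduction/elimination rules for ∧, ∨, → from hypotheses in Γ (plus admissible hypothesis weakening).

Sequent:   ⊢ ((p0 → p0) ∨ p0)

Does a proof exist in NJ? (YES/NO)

Proof tree:
[∨I₁]  ⊢ ((p0 → p0) ∨ p0)
  [→I]  ⊢ (p0 → p0)
    [Ax] p0 ⊢ p0

Result: YES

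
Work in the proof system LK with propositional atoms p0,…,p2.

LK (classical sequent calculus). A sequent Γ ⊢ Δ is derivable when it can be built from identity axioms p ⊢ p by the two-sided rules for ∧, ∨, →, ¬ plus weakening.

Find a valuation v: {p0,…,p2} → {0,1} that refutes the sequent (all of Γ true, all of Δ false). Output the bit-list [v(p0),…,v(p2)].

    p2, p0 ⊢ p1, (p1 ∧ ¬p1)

Search for a countermodel by truth-table:
  v=000: Γ:[p2=F, p0=F] Δ:[p1=F, (p1 ∧ ¬p1)=F] refutes=False
  v=001: Γ:[p2=T, p0=F] Δ:[p1=F, (p1 ∧ ¬p1)=F] refutes=False
  v=010: Γ:[p2=F, p0=F] Δ:[p1=T, (p1 ∧ ¬p1)=F] refutes=False
  v=011: Γ:[p2=T, p0=F] Δ:[p1=T, (p1 ∧ ¬p1)=F] refutes=False
  v=100: Γ:[p2=F, p0=T] Δ:[p1=F, (p1 ∧ ¬p1)=F] refutes=False
  v=101: Γ:[p2=T, p0=T] Δ:[p1=F, (p1 ∧ ¬p1)=F] refutes=True  ← countermodel

Result: [1, 0, 1]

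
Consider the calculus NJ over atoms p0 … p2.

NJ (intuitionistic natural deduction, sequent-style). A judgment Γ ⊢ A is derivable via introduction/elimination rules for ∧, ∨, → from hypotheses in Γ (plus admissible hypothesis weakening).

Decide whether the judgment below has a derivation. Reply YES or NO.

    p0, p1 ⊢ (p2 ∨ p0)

Derivation (root first):
[Wk] p0, p1 ⊢ (p2 ∨ p0)
  [∨I₂] p0 ⊢ (p2 ∨ p0)
    [Ax] p0 ⊢ p0

Result: YES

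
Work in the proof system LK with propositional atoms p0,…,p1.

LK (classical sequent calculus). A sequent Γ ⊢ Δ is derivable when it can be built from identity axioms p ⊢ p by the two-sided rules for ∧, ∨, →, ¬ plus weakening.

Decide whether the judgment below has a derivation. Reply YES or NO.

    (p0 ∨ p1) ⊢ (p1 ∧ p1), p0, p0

Derivation (root first):
[WR] (p0 ∨ p1) ⊢ (p1 ∧ p1), p0, p0
  [∨L] (p0 ∨ p1) ⊢ (p1 ∧ p1), p0
    [Ax] p0 ⊢ p0
    [∧R] p1 ⊢ (p1 ∧ p1)
      [Ax] p1 ⊢ p1
      [Ax] p1 ⊢ p1

Result: YES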